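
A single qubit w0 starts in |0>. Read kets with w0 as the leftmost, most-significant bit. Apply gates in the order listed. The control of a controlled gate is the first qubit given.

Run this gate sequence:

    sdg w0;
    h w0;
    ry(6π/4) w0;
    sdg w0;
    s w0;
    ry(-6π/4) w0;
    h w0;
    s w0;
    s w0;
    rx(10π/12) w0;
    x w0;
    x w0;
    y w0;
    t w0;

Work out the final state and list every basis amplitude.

After the circuit, the state carries amplitude -sqrt(6)/4 - sqrt(2)/4 on |0>, (-sqrt(2) + sqrt(6))*exp(3*I*pi/4)/4 on |1>. Key observation: gates 1-8 undo each other exactly, leaving only the rest of the circuit to track.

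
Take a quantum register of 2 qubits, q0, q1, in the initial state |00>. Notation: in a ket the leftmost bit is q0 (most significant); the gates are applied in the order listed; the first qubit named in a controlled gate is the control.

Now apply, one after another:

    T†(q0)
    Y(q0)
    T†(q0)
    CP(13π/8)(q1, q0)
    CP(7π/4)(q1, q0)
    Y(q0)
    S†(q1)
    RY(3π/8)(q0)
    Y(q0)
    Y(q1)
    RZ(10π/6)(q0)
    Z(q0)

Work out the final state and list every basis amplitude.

The resulting statevector has amplitude 0 on |00>, exp(11*I*pi/12)*sin(3*pi/16) on |01>, 0 on |10>, exp(7*I*pi/12)*cos(3*pi/16) on |11>.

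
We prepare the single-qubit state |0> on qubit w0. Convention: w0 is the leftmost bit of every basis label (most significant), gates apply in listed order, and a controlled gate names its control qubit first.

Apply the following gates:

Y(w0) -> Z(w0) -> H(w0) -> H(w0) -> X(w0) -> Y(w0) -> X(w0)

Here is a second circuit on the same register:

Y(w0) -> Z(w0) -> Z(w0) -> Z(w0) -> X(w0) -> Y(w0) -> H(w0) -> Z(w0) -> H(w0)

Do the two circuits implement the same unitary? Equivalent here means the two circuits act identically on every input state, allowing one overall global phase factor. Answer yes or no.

Yes, they are equivalent — the unitaries differ by at most a global phase.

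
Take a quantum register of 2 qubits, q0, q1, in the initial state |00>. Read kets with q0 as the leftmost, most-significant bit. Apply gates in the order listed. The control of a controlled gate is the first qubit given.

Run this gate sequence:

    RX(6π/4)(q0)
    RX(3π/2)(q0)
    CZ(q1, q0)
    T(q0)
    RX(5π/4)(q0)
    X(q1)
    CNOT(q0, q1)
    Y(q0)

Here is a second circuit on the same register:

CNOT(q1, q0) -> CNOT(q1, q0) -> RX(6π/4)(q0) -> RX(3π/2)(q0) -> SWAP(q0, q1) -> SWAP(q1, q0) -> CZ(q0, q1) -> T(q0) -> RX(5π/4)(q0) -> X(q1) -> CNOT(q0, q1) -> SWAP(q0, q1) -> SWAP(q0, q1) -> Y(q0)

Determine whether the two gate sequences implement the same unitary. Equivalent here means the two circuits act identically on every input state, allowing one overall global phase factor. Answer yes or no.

Yes — the two circuits implement the same unitary up to a global phase.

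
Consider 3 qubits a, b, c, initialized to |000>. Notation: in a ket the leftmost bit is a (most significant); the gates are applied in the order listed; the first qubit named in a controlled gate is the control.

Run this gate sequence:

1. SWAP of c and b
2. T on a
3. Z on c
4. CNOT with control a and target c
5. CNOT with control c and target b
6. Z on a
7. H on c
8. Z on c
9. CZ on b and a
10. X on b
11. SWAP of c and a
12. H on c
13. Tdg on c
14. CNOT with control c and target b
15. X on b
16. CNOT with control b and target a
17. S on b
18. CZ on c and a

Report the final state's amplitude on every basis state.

The resulting statevector has amplitude 1/2 on |000>, 0 on |001>, 0 on |010>, -exp(I*pi/4)/2 on |011>, -1/2 on |100>, 0 on |101>, 0 on |110>, -exp(I*pi/4)/2 on |111>.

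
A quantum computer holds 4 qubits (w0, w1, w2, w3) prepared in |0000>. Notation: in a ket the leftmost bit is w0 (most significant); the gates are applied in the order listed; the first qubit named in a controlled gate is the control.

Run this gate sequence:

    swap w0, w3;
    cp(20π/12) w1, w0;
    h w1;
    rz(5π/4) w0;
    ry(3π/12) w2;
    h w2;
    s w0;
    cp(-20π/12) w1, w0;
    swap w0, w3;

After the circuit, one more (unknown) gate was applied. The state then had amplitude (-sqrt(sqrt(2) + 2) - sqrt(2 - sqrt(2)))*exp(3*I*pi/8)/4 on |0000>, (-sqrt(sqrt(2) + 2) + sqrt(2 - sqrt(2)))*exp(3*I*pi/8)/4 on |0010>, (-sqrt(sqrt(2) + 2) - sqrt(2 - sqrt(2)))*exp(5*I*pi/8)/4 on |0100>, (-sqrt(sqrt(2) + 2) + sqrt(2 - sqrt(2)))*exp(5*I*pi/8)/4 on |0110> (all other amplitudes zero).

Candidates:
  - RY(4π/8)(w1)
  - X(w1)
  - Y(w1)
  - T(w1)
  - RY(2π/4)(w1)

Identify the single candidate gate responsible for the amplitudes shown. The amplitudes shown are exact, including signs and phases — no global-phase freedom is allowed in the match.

The applied gate was T(w1).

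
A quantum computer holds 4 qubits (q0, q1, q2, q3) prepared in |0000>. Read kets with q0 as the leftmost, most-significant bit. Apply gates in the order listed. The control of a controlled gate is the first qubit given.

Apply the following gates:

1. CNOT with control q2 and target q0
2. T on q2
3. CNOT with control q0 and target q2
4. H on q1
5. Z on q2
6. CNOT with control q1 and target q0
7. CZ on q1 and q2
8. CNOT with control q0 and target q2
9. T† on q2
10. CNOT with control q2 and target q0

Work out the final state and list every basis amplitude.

The final amplitudes are sqrt(2)/2 on |0000>, -sqrt(2)*exp(3*I*pi/4)/2 on |0110>, and 0 on every other basis state.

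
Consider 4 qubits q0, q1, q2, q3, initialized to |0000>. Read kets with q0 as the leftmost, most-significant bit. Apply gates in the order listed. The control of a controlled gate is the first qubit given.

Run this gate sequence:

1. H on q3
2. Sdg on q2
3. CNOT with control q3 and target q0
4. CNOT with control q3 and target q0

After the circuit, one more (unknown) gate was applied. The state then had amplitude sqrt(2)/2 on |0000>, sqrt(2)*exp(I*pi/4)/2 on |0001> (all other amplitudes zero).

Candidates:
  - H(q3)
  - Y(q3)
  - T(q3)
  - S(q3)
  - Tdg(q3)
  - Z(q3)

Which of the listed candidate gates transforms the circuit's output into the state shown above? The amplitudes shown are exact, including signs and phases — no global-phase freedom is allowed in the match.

The unique candidate consistent with the amplitudes is T(q3).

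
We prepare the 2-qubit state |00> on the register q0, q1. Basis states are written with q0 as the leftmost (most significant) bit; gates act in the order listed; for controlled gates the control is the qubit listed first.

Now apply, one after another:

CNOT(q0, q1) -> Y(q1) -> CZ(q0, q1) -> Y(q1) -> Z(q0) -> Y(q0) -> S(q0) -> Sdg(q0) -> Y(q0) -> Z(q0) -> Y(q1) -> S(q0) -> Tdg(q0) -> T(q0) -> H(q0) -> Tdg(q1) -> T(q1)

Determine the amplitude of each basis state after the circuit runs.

After the circuit, the state carries amplitude 0 on |00>, sqrt(2)*I/2 on |01>, 0 on |10>, sqrt(2)*I/2 on |11>. Key observation: the block from step 4 through step 11 cancels to the identity and can be dropped.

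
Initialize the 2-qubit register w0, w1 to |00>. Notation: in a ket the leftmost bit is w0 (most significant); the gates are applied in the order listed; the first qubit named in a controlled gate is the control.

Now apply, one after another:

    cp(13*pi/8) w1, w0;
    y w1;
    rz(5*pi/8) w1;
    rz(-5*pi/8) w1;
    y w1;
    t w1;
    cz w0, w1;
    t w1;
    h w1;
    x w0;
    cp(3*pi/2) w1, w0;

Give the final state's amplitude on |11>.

|11> carries amplitude -sqrt(2)*I/2 in the final state. Key observation: gates 2-5 undo each other exactly, leaving only the rest of the circuit to track.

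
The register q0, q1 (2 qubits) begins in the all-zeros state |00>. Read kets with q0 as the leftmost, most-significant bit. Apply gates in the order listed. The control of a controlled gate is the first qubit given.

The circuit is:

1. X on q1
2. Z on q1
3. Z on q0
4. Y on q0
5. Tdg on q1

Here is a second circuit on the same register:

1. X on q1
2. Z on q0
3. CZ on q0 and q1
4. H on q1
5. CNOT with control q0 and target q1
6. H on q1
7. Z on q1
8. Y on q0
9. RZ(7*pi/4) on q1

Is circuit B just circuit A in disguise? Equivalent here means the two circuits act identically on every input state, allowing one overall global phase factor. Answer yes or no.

Yes: on every input state the two circuits agree up to one overall phase factor.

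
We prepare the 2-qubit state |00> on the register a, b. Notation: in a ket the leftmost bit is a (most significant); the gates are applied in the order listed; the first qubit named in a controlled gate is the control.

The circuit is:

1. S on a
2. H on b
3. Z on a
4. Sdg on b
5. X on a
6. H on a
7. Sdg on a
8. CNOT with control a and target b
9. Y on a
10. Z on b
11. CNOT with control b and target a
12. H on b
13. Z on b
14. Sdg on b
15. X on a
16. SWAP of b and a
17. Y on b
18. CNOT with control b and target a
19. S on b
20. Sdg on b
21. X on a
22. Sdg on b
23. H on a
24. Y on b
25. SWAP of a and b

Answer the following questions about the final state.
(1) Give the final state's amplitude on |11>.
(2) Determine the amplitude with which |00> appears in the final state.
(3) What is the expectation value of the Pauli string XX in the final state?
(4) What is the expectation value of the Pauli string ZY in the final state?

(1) The amplitude on |11> is 1/2 + I/2.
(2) |00> carries amplitude 1/2 + I/2 in the final state.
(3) The observable XX averages to 1.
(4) In the final state, ZY has expectation 0.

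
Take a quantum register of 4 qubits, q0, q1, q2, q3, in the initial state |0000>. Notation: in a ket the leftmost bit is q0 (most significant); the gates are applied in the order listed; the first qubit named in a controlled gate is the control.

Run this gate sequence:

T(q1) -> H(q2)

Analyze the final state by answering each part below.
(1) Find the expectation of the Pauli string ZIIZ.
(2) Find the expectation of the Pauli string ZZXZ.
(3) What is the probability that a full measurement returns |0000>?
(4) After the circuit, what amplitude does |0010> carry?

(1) The expectation value of ZIIZ is 1.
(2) The expectation value of ZZXZ is 1.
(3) Outcome |0000> occurs with probability 1/2.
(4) The final state's coefficient on |0010> equals sqrt(2)/2.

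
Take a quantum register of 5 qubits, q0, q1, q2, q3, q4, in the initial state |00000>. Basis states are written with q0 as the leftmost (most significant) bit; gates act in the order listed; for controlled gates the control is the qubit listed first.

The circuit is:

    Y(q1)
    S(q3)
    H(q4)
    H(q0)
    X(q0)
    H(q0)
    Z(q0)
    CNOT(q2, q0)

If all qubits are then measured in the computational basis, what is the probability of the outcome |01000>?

A full measurement returns |01000> with probability 1/2.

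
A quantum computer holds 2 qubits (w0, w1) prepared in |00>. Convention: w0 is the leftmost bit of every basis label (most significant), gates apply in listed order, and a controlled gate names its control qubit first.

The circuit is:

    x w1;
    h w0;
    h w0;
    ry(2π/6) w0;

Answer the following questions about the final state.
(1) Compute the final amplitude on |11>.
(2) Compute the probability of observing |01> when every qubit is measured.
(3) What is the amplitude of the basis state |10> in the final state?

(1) |11> carries amplitude 1/2 in the final state. Key observation: steps 2-3 multiply out to the identity, so the circuit reduces to the remaining gates.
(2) A full measurement returns |01> with probability 3/4.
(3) The final state's coefficient on |10> equals 0.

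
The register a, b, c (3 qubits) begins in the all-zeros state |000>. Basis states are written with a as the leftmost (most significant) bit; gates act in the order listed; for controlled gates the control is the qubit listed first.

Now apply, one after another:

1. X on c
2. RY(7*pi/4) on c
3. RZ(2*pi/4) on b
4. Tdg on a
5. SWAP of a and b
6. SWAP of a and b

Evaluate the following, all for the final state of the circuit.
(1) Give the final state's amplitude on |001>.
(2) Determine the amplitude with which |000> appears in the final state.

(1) |001> carries amplitude sqrt(sqrt(2) + 2)*exp(3*I*pi/4)/2 in the final state. Key observation: gates 5-6 undo each other exactly, leaving only the rest of the circuit to track.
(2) The amplitude on |000> is sqrt(2 - sqrt(2))*exp(3*I*pi/4)/2.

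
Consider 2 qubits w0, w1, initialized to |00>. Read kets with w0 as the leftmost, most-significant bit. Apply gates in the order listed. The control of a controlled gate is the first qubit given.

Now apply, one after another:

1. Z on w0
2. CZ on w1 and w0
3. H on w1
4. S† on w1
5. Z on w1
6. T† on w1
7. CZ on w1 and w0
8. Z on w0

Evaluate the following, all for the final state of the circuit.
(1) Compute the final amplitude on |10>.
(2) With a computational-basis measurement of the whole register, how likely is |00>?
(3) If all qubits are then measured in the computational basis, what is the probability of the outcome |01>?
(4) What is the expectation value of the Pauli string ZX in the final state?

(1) |10> carries amplitude 0 in the final state.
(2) A full measurement returns |00> with probability 1/2.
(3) The probability of measuring |01> is 1/2.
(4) The expectation value of ZX is sqrt(2)/2.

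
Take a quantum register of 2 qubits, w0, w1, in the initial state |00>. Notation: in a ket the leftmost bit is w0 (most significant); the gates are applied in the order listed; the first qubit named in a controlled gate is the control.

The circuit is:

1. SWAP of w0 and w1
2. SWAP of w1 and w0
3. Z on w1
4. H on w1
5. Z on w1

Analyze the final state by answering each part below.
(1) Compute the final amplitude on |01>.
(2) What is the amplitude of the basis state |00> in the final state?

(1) The final state's coefficient on |01> equals -sqrt(2)/2.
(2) The final state's coefficient on |00> equals sqrt(2)/2.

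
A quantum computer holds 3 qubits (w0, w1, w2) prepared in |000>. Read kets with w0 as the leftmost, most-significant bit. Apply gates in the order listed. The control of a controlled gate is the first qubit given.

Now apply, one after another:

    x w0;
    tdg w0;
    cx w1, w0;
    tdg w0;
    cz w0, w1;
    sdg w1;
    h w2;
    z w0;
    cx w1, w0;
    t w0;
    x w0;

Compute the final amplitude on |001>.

The amplitude on |001> is sqrt(2)*exp(3*I*pi/4)/2.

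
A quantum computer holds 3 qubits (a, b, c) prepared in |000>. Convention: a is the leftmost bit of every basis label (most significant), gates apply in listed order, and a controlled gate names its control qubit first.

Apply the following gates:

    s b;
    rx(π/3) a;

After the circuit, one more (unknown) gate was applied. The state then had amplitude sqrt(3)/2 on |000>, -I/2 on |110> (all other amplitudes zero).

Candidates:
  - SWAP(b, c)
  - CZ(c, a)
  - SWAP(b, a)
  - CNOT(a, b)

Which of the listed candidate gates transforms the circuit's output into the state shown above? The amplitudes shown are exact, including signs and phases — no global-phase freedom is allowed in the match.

The applied gate was CNOT(a, b).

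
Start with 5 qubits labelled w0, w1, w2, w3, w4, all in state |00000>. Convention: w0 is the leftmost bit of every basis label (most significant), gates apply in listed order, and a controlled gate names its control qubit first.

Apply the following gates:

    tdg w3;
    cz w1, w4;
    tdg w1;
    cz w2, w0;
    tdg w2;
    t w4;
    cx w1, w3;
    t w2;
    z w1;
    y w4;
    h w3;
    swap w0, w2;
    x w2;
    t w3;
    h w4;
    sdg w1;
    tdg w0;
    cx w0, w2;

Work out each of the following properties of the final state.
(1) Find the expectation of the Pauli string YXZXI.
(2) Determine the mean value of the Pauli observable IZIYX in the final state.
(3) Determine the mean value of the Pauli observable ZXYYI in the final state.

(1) The expectation value of YXZXI is 0.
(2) The expectation value of IZIYX is -sqrt(2)/2.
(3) The observable ZXYYI averages to 0.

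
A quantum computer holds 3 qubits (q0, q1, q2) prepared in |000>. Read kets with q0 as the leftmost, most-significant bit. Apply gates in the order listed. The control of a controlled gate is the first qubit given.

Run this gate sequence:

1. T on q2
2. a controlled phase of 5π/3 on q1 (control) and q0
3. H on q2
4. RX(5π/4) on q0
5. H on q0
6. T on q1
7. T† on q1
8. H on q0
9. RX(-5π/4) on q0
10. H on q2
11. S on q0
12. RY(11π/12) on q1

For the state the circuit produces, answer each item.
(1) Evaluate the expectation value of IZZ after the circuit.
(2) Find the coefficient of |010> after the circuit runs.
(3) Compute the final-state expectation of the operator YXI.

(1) The observable IZZ averages to -sqrt(6)/4 - sqrt(2)/4. Key observation: the block from step 3 through step 10 cancels to the identity and can be dropped.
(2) |010> carries amplitude sqrt(2 - sqrt(2))/4 + sqrt(3*sqrt(2) + 6)/4 in the final state.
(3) The observable YXI averages to 0.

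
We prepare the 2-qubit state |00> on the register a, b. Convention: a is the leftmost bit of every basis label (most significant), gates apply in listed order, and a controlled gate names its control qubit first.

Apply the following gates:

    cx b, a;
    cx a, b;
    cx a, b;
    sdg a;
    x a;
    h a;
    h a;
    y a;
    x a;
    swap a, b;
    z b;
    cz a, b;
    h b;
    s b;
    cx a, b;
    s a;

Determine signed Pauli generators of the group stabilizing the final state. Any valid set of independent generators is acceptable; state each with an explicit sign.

The stabilizer group can be generated by -IY, +ZI, among other valid generating sets.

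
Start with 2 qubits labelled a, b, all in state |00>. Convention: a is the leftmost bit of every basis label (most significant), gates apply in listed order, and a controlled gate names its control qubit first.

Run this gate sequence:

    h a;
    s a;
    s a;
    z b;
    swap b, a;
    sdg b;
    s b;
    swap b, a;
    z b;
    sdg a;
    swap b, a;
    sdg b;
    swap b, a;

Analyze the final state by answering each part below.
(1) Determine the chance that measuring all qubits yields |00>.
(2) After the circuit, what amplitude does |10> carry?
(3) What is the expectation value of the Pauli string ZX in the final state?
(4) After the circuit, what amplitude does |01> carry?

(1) A full measurement returns |00> with probability 1/2. Key observation: steps 3-10 multiply out to the identity, so the circuit reduces to the remaining gates.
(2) The amplitude on |10> is sqrt(2)/2.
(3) The expectation value of ZX is 0.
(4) |01> carries amplitude 0 in the final state.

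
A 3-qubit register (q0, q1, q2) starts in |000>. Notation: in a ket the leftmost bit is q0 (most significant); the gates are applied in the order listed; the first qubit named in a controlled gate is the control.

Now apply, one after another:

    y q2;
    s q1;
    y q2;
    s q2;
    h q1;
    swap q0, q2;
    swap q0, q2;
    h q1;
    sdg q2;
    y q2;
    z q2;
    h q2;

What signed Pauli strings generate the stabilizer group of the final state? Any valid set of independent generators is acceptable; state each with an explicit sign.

The stabilizer group can be generated by -IIX, +ZII, +IZI, among other valid generating sets. Key observation: steps 3-10 multiply out to the identity, so the circuit reduces to the remaining gates.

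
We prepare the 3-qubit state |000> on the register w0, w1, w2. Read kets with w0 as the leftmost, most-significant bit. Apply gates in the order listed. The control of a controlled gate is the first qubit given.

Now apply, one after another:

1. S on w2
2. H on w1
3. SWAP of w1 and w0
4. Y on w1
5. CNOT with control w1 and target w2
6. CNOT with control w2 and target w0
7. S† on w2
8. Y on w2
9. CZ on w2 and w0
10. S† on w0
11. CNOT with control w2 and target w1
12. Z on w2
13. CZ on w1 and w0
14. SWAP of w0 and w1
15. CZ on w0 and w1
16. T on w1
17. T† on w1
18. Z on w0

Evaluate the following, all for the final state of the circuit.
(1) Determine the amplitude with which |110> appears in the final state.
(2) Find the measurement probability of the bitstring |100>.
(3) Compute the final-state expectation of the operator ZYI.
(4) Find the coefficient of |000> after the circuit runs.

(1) |110> carries amplitude sqrt(2)/2 in the final state.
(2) Outcome |100> occurs with probability 1/2.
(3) The expectation value of ZYI is 1.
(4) The amplitude on |000> is 0.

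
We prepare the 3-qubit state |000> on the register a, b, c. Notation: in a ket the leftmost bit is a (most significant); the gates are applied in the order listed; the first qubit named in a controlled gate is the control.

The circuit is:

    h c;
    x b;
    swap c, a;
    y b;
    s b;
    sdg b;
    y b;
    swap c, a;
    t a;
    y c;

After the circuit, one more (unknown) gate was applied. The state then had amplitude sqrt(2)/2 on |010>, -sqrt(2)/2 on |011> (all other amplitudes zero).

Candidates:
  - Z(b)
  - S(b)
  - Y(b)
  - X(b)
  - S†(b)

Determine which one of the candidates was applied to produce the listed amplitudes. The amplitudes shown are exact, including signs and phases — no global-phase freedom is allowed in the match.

It was S(b) that produced the state shown.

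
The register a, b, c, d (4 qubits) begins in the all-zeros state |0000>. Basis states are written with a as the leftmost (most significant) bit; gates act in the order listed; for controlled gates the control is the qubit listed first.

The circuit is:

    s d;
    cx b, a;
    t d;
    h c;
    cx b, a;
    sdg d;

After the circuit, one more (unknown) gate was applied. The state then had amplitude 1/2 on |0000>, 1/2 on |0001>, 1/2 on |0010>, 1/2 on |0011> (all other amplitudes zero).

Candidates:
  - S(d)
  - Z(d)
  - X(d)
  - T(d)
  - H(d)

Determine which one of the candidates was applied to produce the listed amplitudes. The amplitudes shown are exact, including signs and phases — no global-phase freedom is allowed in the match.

The unique candidate consistent with the amplitudes is H(d).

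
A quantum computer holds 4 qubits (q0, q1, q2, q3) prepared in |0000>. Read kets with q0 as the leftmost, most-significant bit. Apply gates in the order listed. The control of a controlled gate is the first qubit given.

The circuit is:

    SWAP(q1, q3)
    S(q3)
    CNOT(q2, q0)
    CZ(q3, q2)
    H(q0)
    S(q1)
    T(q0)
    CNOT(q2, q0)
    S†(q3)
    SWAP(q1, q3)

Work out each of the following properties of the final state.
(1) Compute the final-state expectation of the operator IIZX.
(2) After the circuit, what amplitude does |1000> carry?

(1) The expectation value of IIZX is 0.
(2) The amplitude on |1000> is sqrt(2)*exp(I*pi/4)/2.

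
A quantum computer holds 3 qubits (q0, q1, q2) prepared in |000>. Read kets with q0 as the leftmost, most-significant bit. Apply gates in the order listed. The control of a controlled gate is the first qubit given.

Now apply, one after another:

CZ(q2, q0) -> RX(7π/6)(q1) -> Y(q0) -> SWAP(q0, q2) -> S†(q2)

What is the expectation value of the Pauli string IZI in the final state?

In the final state, IZI has expectation -sqrt(3)/2.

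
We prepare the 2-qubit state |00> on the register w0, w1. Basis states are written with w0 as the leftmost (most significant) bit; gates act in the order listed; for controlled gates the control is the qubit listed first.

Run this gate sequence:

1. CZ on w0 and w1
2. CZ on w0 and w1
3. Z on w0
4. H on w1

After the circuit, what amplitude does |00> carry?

|00> carries amplitude sqrt(2)/2 in the final state. Key observation: the block from step 1 through step 2 cancels to the identity and can be dropped.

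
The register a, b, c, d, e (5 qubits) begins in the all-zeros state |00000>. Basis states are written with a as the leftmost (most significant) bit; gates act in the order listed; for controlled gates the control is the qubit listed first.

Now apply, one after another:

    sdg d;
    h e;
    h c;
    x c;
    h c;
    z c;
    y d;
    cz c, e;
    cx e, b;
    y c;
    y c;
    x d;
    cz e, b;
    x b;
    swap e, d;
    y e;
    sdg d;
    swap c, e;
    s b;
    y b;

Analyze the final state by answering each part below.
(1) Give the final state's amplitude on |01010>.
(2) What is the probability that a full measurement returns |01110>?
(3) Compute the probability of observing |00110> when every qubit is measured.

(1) The final state's coefficient on |01010> equals 0. Key observation: gates 3-6 undo each other exactly, leaving only the rest of the circuit to track.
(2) The probability of measuring |01110> is 1/2.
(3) A full measurement returns |00110> with probability 0.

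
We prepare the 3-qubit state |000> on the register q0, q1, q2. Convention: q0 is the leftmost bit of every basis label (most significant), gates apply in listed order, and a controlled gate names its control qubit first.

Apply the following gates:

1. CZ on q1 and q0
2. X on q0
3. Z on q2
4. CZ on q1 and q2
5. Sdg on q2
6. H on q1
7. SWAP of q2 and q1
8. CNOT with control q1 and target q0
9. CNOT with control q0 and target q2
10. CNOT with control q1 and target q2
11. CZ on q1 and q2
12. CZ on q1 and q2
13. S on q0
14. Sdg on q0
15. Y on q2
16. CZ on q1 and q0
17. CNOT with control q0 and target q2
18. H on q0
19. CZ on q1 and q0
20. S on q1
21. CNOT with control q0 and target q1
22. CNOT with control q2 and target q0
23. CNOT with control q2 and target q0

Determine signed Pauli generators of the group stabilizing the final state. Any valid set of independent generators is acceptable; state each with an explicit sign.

The final state is stabilized by the group generated by -XXI, -IIX, +ZZI; other independent generating sets are equally valid. Key observation: steps 11-12 multiply out to the identity, so the circuit reduces to the remaining gates.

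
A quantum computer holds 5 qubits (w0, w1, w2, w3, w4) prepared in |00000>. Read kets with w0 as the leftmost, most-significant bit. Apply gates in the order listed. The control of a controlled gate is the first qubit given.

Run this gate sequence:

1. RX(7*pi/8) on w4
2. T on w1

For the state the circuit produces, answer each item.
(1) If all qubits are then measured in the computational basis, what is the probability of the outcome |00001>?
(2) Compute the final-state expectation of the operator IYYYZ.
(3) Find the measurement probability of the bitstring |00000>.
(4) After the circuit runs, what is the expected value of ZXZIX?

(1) A full measurement returns |00001> with probability sin(7*pi/16)**2.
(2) The expectation value of IYYYZ is 0.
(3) Outcome |00000> occurs with probability cos(7*pi/16)**2.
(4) In the final state, ZXZIX has expectation 0.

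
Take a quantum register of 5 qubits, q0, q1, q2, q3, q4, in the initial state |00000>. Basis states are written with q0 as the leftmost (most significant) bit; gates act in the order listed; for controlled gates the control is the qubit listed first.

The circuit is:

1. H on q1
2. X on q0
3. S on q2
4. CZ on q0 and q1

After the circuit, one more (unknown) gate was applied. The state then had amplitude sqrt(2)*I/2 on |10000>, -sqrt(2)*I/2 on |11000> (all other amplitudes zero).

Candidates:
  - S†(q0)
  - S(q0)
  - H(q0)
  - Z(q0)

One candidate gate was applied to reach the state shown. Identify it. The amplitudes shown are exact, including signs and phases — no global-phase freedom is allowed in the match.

The unique candidate consistent with the amplitudes is S(q0).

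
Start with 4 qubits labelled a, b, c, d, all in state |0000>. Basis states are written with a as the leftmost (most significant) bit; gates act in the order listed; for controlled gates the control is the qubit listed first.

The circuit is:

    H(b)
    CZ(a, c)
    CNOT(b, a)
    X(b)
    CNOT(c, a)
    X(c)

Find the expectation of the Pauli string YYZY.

The observable YYZY averages to 0.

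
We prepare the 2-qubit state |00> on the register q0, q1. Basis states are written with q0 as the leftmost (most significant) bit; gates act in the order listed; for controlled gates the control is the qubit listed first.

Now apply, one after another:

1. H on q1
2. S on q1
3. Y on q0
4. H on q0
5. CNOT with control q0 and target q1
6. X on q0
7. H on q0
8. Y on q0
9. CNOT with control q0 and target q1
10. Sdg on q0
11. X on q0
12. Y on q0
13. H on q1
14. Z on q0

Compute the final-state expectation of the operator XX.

In the final state, XX has expectation 1.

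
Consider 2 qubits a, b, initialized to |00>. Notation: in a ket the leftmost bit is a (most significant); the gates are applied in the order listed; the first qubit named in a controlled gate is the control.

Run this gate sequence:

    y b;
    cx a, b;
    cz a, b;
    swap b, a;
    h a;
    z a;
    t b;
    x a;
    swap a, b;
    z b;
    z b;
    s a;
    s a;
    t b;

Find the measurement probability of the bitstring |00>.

The probability of measuring |00> is 1/2.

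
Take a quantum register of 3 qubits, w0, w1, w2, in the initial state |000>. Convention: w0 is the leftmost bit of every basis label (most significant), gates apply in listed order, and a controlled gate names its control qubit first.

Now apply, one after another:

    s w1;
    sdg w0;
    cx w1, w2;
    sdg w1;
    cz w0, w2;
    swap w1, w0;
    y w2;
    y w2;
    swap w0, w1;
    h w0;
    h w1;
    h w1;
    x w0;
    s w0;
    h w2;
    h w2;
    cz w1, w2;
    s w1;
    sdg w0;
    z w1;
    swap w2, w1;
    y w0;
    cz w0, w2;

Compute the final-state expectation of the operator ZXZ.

The expectation value of ZXZ is 0. Key observation: the block from step 11 through step 12 cancels to the identity and can be dropped.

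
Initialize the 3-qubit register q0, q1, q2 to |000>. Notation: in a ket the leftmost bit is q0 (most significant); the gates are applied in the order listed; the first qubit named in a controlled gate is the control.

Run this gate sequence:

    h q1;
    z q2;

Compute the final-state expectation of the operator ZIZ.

The observable ZIZ averages to 1.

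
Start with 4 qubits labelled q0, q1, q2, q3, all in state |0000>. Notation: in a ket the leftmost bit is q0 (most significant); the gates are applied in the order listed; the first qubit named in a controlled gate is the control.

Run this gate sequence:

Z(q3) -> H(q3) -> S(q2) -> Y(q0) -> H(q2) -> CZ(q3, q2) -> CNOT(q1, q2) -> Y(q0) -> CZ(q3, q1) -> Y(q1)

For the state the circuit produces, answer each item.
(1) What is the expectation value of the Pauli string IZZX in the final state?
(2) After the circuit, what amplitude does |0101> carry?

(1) In the final state, IZZX has expectation -1.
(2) |0101> carries amplitude I/2 in the final state.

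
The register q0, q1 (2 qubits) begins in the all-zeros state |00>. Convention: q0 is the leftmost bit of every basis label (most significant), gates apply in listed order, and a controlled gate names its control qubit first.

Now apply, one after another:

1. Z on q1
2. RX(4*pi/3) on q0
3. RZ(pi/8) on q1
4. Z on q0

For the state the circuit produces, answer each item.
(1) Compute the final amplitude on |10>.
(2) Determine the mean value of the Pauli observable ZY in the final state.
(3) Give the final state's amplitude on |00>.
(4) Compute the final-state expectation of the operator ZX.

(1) The amplitude on |10> is sqrt(3)*exp(7*I*pi/16)/2.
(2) In the final state, ZY has expectation 0.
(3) The amplitude on |00> is exp(15*I*pi/16)/2.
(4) The observable ZX averages to 0.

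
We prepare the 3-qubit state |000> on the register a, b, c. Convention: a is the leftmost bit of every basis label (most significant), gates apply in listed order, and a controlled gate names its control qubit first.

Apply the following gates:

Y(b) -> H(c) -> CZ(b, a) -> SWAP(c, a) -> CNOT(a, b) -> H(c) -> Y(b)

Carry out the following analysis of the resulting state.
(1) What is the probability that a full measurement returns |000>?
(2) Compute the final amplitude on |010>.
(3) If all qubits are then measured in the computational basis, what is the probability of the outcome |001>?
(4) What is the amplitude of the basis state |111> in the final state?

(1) A full measurement returns |000> with probability 1/4.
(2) |010> carries amplitude 0 in the final state.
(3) The probability of measuring |001> is 1/4.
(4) |111> carries amplitude -1/2 in the final state.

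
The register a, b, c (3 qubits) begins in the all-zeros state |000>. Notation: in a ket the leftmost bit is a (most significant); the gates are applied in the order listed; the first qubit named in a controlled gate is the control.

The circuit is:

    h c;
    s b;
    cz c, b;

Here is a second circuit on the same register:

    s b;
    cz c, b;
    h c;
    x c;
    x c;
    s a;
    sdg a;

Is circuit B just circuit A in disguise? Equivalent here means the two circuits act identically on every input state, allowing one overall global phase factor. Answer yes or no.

No — the two circuits implement different unitaries, even allowing a global phase.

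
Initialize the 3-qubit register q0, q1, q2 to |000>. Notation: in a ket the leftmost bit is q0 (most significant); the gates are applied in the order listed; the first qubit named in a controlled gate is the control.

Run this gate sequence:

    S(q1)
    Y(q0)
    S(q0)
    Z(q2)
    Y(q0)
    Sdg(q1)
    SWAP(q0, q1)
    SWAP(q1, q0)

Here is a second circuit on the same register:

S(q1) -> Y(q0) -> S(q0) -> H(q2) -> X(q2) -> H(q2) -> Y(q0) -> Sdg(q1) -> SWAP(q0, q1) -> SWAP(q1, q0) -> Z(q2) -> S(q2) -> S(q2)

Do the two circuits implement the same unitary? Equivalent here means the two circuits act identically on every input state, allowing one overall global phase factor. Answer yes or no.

Yes — the two circuits implement the same unitary up to a global phase.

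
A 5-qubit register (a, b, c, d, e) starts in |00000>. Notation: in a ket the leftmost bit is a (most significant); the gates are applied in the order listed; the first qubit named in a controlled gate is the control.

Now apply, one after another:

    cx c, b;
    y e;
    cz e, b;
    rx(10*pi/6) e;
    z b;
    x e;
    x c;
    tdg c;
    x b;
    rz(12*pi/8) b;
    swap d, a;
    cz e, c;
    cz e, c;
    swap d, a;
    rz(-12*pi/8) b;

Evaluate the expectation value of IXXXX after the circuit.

In the final state, IXXXX has expectation 0. Key observation: gates 10-15 undo each other exactly, leaving only the rest of the circuit to track.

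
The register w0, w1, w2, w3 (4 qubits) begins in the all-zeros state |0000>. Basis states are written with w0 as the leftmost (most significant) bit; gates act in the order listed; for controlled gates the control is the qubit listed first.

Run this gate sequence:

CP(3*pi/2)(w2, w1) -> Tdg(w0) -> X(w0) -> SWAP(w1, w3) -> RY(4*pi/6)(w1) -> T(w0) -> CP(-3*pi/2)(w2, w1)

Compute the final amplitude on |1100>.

|1100> carries amplitude sqrt(3)*exp(I*pi/4)/2 in the final state.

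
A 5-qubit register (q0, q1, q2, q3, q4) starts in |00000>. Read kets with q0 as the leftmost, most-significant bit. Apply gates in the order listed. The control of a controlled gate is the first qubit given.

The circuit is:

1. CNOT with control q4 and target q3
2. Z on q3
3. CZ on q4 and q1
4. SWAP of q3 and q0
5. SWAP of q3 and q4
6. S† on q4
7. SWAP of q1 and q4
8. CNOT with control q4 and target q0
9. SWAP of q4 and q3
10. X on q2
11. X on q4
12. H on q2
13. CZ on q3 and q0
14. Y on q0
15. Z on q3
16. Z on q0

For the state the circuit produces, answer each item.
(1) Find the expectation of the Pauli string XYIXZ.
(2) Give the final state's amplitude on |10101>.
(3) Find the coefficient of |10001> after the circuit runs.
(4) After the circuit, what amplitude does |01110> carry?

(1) The observable XYIXZ averages to 0.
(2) |10101> carries amplitude sqrt(2)*I/2 in the final state.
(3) |10001> carries amplitude -sqrt(2)*I/2 in the final state.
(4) |01110> carries amplitude 0 in the final state.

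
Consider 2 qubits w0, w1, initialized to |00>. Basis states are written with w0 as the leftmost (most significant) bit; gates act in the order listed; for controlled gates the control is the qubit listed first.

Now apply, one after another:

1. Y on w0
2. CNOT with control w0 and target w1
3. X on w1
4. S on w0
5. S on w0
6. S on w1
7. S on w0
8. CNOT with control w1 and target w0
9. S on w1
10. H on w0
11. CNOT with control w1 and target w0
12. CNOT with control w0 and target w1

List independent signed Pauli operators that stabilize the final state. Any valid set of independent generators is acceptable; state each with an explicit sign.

One valid set of independent stabilizer generators is -XX, +ZZ (any independent generating set of the same group is equally correct).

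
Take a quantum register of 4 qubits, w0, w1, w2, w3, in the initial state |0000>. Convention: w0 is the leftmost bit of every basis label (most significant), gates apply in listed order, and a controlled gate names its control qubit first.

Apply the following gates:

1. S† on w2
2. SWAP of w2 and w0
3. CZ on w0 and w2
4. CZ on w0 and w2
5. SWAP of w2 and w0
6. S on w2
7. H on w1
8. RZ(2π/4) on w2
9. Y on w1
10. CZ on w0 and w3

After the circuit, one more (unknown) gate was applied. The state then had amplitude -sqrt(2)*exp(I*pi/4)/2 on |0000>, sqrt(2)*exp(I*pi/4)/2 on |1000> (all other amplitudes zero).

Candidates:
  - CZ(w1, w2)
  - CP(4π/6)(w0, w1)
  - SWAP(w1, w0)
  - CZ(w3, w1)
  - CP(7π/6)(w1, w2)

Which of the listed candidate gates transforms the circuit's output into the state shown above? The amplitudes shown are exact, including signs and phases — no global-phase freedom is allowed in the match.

The applied gate was SWAP(w1, w0). Key observation: the block from step 1 through step 6 cancels to the identity and can be dropped.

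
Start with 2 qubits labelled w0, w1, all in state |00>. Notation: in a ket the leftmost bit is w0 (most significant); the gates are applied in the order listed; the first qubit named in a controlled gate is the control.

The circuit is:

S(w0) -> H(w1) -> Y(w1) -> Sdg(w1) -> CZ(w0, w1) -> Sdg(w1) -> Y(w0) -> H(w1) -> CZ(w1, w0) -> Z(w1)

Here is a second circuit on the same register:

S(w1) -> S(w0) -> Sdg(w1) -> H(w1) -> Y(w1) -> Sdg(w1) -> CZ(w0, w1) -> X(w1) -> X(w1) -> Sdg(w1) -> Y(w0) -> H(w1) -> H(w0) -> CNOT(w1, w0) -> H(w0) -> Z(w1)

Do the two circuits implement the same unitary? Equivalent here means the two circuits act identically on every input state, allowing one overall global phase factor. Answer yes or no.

Yes: on every input state the two circuits agree up to one overall phase factor.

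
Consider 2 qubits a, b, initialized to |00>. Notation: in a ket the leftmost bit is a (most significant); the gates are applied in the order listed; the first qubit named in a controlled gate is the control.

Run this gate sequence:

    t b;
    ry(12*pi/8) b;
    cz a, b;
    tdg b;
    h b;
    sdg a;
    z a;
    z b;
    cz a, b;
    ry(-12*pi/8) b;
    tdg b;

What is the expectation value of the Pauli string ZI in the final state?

The observable ZI averages to 1.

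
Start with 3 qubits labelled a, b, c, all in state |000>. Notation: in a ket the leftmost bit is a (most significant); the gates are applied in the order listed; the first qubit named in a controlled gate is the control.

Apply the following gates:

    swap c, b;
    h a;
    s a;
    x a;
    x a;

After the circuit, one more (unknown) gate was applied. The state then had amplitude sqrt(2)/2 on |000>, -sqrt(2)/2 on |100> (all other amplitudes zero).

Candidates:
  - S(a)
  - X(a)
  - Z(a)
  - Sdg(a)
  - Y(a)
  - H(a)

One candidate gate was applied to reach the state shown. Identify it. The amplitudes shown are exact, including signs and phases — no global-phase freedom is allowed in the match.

It was S(a) that produced the state shown. Key observation: steps 4-5 multiply out to the identity, so the circuit reduces to the remaining gates.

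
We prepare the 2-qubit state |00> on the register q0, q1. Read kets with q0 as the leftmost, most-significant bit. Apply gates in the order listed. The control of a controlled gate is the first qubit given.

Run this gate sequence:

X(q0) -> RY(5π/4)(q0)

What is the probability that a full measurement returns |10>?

A full measurement returns |10> with probability 1/2 - sqrt(2)/4.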